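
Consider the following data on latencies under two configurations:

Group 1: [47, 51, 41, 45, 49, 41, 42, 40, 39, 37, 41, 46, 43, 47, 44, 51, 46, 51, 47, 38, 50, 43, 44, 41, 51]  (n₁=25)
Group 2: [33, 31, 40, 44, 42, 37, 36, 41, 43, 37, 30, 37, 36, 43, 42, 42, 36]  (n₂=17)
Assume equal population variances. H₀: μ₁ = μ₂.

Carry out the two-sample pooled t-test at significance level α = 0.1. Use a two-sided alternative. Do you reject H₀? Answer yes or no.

reject H₀: yes

x̄₁=44.600, s₁=4.340, n₁=25
x̄₂=38.235, s₂=4.323, n₂=17
s_p² = [24·4.340² + 16·4.323²]/40 = 18.7765
SE = √(s_p²·(1/25+1/17)) = 1.3622
t = (44.600−38.235)/1.3622 = 4.6724
df = 40
p-value (two-sided) = 0.00003
At α=0.1: p < α → reject H₀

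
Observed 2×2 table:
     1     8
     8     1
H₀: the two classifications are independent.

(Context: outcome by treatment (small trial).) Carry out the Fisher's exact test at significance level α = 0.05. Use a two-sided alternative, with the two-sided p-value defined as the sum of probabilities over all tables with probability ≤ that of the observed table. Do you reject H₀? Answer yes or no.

Margins: r₁=9, r₂=9, c₁=9, c₂=9, n=18
p_obs = C(9,1)·C(9,8)/C(18,9); sum pmf over tables with pmf ≤ p_obs
p-value (two-sided) = 0.00337
At α=0.05: p < α → reject H₀

reject H₀: yes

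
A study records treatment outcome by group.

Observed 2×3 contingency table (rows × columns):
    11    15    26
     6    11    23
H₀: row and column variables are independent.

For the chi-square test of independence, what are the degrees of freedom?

degrees of freedom = 2

df = (r−1)(c−1) = (2−1)·(3−1) = 2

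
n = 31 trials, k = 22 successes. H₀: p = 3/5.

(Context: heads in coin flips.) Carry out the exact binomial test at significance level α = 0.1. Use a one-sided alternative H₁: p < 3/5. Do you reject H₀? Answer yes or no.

reject H₀: no

Exact binomial: n=31, k=22, p₀=3/5=0.6000
P(X≤22) from Σ C(n,i)·p₀^i·(1−p₀)^(n−i)
p-value (one-sided, H₁ less) = 0.92618
At α=0.1: p ≥ α → fail to reject H₀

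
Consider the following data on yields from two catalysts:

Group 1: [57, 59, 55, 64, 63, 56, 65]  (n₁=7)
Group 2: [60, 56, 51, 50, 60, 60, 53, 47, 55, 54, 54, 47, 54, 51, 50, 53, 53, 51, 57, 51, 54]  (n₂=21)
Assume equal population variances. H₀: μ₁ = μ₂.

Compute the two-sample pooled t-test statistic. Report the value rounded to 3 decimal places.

x̄₁=59.857, s₁=4.100, n₁=7
x̄₂=53.381, s₂=3.761, n₂=21
s_p² = [6·4.100² + 20·3.761²]/26 = 14.7619
SE = √(s_p²·(1/7+1/21)) = 1.6768
t = (59.857−53.381)/1.6768 = 3.8621
df = 26

test statistic = 3.862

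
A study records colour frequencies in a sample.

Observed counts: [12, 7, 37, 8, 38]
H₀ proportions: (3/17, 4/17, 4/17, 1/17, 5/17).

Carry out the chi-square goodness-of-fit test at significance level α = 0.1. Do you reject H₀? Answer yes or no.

reject H₀: yes

n = 102; E_i = n·p_i = [18.00, 24.00, 24.00, 6.00, 30.00]
χ² = (12−18.00)²/18.00 + (7−24.00)²/24.00 + (37−24.00)²/24.00 + (8−6.00)²/6.00 + (38−30.00)²/30.00 = 23.8833
df = 4
p-value (upper-tail) = 0.00008
At α=0.1: p < α → reject H₀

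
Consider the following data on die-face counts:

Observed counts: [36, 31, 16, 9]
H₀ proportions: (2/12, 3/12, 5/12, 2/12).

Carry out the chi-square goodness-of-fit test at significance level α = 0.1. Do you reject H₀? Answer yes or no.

reject H₀: yes

n = 92; E_i = n·p_i = [15.33, 23.00, 38.33, 15.33]
χ² = (36−15.33)²/15.33 + (31−23.00)²/23.00 + (16−38.33)²/38.33 + (9−15.33)²/15.33 = 46.2652
df = 3
p-value (upper-tail) = 0.00000
At α=0.1: p < α → reject H₀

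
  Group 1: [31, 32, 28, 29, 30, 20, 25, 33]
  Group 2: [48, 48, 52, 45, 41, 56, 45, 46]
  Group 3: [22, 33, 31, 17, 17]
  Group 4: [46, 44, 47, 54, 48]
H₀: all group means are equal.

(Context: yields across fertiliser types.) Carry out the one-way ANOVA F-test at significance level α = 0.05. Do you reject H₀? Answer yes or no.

reject H₀: yes

Group means [28.50, 47.62, 24.00, 47.80], grand mean 37.231
SSB = Σnᵢ(x̄ᵢ−x̄)² = 2907.940; SSW = ΣΣ(x−x̄ᵢ)² = 564.675
MSB = 2907.940/3 = 969.3135; MSW = 564.675/22 = 25.6670
F = MSB/MSW = 37.7649
df = (3, 22)
p-value (upper-tail) = 0.00000
At α=0.05: p < α → reject H₀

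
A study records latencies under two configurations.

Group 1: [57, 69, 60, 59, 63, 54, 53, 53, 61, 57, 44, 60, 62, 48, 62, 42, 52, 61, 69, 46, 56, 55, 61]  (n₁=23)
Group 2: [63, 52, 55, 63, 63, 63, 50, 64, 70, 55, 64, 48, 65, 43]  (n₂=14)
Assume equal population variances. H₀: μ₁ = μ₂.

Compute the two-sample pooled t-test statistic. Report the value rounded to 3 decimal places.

test statistic = -0.691

x̄₁=56.696, s₁=7.100, n₁=23
x̄₂=58.429, s₂=7.871, n₂=14
s_p² = [22·7.100² + 13·7.871²]/35 = 54.6942
SE = √(s_p²·(1/23+1/14)) = 2.5069
t = (56.696−58.429)/2.5069 = -0.6912
df = 35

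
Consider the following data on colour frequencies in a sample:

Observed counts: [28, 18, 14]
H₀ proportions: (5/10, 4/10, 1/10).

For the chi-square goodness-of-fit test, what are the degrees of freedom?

degrees of freedom = 2

df = k − 1 = 3 − 1 = 2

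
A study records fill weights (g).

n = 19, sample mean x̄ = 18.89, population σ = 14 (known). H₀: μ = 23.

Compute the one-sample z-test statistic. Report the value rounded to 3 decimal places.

SE = σ/√n = 14/√19 = 3.2118
z = (x̄−μ₀)/SE = (18.89−23)/3.2118 = -1.2796

test statistic = -1.280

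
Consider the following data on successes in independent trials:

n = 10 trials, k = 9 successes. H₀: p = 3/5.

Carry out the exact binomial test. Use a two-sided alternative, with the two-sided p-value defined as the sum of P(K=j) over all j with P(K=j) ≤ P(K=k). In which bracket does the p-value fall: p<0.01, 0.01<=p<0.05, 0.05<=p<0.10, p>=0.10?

Exact binomial: n=10, k=9, p₀=3/5=0.6000
P(X=j) = C(n,j)·p₀^j·(1−p₀)^(n−j); p = Σ P(X=j) over j with P(X=j) ≤ P(X=9)
p-value (two-sided) = 0.05865
→ bracket: 0.05<=p<0.10

p-value bracket: 0.05<=p<0.10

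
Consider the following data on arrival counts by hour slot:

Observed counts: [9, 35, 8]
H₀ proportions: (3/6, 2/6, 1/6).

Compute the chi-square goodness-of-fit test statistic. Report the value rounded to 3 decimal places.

n = 52; E_i = n·p_i = [26.00, 17.33, 8.67]
χ² = (9−26.00)²/26.00 + (35−17.33)²/17.33 + (8−8.67)²/8.67 = 29.1731
df = 2

test statistic = 29.173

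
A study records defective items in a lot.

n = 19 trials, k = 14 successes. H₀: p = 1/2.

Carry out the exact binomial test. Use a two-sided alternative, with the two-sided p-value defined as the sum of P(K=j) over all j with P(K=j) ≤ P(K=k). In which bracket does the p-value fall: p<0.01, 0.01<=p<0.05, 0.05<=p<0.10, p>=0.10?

p-value bracket: 0.05<=p<0.10

Exact binomial: n=19, k=14, p₀=1/2=0.5000
P(X=j) = C(n,j)·p₀^j·(1−p₀)^(n−j); p = Σ P(X=j) over j with P(X=j) ≤ P(X=14)
p-value (two-sided) = 0.06357
→ bracket: 0.05<=p<0.10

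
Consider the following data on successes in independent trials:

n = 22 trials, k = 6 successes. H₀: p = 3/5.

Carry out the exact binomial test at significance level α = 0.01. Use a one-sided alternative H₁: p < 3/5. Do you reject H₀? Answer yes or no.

reject H₀: yes

Exact binomial: n=22, k=6, p₀=3/5=0.6000
P(X≤6) from Σ C(n,i)·p₀^i·(1−p₀)^(n−i)
p-value (one-sided, H₁ less) = 0.00192
At α=0.01: p < α → reject H₀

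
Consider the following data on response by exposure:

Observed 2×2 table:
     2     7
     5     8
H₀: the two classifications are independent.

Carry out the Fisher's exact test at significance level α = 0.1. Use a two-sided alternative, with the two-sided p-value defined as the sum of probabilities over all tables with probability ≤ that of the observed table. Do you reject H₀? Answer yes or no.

Margins: r₁=9, r₂=13, c₁=7, c₂=15, n=22
p_obs = C(9,2)·C(13,5)/C(22,7); sum pmf over tables with pmf ≤ p_obs
p-value (two-sided) = 0.64783
At α=0.1: p ≥ α → fail to reject H₀

reject H₀: no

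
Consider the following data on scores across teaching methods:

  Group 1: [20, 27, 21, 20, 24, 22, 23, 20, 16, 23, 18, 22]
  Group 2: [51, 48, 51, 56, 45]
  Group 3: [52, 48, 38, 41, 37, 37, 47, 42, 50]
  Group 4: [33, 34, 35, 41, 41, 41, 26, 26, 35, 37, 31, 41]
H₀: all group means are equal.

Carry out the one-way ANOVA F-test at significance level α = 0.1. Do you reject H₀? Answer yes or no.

Group means [21.33, 50.20, 43.56, 35.08], grand mean 34.737
SSB = Σnᵢ(x̄ᵢ−x̄)² = 4052.763; SSW = ΣΣ(x−x̄ᵢ)² = 758.606
MSB = 4052.763/3 = 1350.9210; MSW = 758.606/34 = 22.3119
F = MSB/MSW = 60.5470
df = (3, 34)
p-value (upper-tail) = 0.00000
At α=0.1: p < α → reject H₀

reject H₀: yes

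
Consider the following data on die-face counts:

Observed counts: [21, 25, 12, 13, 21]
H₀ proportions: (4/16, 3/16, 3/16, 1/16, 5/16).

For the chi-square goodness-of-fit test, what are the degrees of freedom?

degrees of freedom = 4

df = k − 1 = 5 − 1 = 4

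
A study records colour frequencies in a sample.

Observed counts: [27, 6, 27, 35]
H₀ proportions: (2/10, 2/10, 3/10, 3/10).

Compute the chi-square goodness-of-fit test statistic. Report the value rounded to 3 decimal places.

n = 95; E_i = n·p_i = [19.00, 19.00, 28.50, 28.50]
χ² = (27−19.00)²/19.00 + (6−19.00)²/19.00 + (27−28.50)²/28.50 + (35−28.50)²/28.50 = 13.8246
df = 3

test statistic = 13.825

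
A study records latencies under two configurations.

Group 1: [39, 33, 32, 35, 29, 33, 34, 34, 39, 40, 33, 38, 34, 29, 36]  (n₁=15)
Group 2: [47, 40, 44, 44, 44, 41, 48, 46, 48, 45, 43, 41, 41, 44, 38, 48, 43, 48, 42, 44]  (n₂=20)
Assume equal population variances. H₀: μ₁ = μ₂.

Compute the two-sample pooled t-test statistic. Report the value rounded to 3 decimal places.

x̄₁=34.533, s₁=3.378, n₁=15
x̄₂=43.950, s₂=2.929, n₂=20
s_p² = [14·3.378² + 19·2.929²]/33 = 9.7783
SE = √(s_p²·(1/15+1/20)) = 1.0681
t = (34.533−43.950)/1.0681 = -8.8164
df = 33

test statistic = -8.816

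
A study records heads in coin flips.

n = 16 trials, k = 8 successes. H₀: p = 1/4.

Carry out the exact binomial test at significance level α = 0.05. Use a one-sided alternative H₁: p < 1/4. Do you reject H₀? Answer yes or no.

reject H₀: no

Exact binomial: n=16, k=8, p₀=1/4=0.2500
P(X≤8) from Σ C(n,i)·p₀^i·(1−p₀)^(n−i)
p-value (one-sided, H₁ less) = 0.99253
At α=0.05: p ≥ α → fail to reject H₀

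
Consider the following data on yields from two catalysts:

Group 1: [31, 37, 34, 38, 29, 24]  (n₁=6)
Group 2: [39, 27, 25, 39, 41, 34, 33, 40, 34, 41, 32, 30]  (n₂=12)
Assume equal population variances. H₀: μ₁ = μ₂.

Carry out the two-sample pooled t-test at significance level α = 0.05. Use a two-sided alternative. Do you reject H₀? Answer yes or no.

x̄₁=32.167, s₁=5.269, n₁=6
x̄₂=34.583, s₂=5.485, n₂=12
s_p² = [5·5.269² + 11·5.485²]/16 = 29.3594
SE = √(s_p²·(1/6+1/12)) = 2.7092
t = (32.167−34.583)/2.7092 = -0.8920
df = 16
p-value (two-sided) = 0.38560
At α=0.05: p ≥ α → fail to reject H₀

reject H₀: no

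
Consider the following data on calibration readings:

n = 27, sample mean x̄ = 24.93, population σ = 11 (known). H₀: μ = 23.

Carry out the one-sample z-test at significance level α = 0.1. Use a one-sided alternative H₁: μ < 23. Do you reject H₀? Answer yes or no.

SE = σ/√n = 11/√27 = 2.1170
z = (x̄−μ₀)/SE = (24.93−23)/2.1170 = 0.9117
p-value (one-sided, H₁ less) = 0.81903
At α=0.1: p ≥ α → fail to reject H₀

reject H₀: no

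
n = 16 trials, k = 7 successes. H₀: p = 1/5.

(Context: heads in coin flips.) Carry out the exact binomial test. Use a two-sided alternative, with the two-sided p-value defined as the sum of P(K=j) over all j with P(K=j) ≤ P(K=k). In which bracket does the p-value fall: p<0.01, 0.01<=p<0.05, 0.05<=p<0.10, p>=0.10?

p-value bracket: 0.01<=p<0.05

Exact binomial: n=16, k=7, p₀=1/5=0.2000
P(X=j) = C(n,j)·p₀^j·(1−p₀)^(n−j); p = Σ P(X=j) over j with P(X=j) ≤ P(X=7)
p-value (two-sided) = 0.02666
→ bracket: 0.01<=p<0.05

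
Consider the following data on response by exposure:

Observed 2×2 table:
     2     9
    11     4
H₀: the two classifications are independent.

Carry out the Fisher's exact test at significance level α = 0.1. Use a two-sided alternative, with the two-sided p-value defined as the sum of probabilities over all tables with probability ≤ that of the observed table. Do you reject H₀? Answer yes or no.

Margins: r₁=11, r₂=15, c₁=13, c₂=13, n=26
p_obs = C(11,2)·C(15,11)/C(26,13); sum pmf over tables with pmf ≤ p_obs
p-value (two-sided) = 0.01542
At α=0.1: p < α → reject H₀

reject H₀: yes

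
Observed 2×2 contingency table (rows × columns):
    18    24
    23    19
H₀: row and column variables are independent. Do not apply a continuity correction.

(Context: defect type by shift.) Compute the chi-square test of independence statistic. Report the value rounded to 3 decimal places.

Row totals [42, 42], col totals [41, 43], n=84
χ² = (18−20.50)²/20.50 + (24−21.50)²/21.50 + (23−20.50)²/20.50 + (19−21.50)²/21.50 = 1.1912
df = 1

test statistic = 1.191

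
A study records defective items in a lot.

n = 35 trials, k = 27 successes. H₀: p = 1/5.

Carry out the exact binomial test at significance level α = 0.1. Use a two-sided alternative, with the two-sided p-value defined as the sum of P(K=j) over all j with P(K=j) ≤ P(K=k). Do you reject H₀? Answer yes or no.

Exact binomial: n=35, k=27, p₀=1/5=0.2000
P(X=j) = C(n,j)·p₀^j·(1−p₀)^(n−j); p = Σ P(X=j) over j with P(X=j) ≤ P(X=27)
p-value (two-sided) = 0.00000
At α=0.1: p < α → reject H₀

reject H₀: yes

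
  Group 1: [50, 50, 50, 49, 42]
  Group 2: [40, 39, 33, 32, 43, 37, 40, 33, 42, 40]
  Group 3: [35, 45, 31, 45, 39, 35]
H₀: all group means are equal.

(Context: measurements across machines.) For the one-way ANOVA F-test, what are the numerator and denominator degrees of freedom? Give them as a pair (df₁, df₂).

degrees of freedom = [2, 18]

k = 3 groups, N = 21 total
df = (k−1, N−k) = (3−1, 21−3) = (2, 18)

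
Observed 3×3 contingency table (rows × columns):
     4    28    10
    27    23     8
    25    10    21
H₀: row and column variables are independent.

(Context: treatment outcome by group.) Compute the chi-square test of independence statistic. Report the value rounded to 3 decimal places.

Row totals [42, 58, 56], col totals [56, 61, 39], n=156
χ² = (4−15.08)²/15.08 + (28−16.42)²/16.42 + (10−10.50)²/10.50 + (27−20.82)²/20.82 + (23−22.68)²/22.68 + (8−14.50)²/14.50 + (25−20.10)²/20.10 + (10−21.90)²/21.90 + (21−14.00)²/14.00 = 32.2324
df = 4

test statistic = 32.232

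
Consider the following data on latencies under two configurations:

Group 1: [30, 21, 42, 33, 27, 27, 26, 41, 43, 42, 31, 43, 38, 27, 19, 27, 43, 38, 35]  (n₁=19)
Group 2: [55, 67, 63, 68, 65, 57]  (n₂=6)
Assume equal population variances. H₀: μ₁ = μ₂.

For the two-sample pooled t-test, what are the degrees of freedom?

degrees of freedom = 23

df = n₁ + n₂ − 2 = 19 + 6 − 2 = 23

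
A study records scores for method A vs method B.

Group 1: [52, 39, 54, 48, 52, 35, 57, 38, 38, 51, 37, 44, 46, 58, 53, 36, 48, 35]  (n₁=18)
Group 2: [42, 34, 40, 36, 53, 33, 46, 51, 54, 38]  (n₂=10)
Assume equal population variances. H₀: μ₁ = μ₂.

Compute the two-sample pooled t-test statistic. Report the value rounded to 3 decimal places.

x̄₁=45.611, s₁=7.986, n₁=18
x̄₂=42.700, s₂=7.875, n₂=10
s_p² = [17·7.986² + 9·7.875²]/26 = 63.1684
SE = √(s_p²·(1/18+1/10)) = 3.1347
t = (45.611−42.700)/3.1347 = 0.9287
df = 26

test statistic = 0.929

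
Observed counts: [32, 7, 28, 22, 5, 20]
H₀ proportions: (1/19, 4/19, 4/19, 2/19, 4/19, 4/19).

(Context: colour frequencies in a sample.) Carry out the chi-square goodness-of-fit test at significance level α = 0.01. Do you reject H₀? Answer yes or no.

n = 114; E_i = n·p_i = [6.00, 24.00, 24.00, 12.00, 24.00, 24.00]
χ² = (32−6.00)²/6.00 + (7−24.00)²/24.00 + (28−24.00)²/24.00 + (22−12.00)²/12.00 + (5−24.00)²/24.00 + (20−24.00)²/24.00 = 149.4167
df = 5
p-value (upper-tail) = 0.00000
At α=0.01: p < α → reject H₀

reject H₀: yes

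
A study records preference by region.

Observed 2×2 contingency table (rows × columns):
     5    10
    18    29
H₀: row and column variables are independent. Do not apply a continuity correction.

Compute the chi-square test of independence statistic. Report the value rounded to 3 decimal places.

test statistic = 0.120

Row totals [15, 47], col totals [23, 39], n=62
χ² = (5−5.56)²/5.56 + (10−9.44)²/9.44 + (18−17.44)²/17.44 + (29−29.56)²/29.56 = 0.1201
df = 1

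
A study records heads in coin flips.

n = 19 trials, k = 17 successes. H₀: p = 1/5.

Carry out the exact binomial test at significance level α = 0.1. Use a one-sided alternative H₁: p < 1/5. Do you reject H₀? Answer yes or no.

Exact binomial: n=19, k=17, p₀=1/5=0.2000
P(X≤17) from Σ C(n,i)·p₀^i·(1−p₀)^(n−i)
p-value (one-sided, H₁ less) = 1.00000
At α=0.1: p ≥ α → fail to reject H₀

reject H₀: no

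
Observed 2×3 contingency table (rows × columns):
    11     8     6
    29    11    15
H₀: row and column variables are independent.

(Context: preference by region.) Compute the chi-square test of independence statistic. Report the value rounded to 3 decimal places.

Row totals [25, 55], col totals [40, 19, 21], n=80
χ² = (11−12.50)²/12.50 + (8−5.94)²/5.94 + (6−6.56)²/6.56 + (29−27.50)²/27.50 + (11−13.06)²/13.06 + (15−14.44)²/14.44 = 1.3741
df = 2

test statistic = 1.374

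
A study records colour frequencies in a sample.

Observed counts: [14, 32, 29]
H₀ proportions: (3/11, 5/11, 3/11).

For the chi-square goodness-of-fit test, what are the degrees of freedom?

degrees of freedom = 2

df = k − 1 = 3 − 1 = 2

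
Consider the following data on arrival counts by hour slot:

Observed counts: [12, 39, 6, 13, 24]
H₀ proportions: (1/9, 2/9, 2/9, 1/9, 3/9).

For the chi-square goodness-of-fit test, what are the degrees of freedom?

degrees of freedom = 4

df = k − 1 = 5 − 1 = 4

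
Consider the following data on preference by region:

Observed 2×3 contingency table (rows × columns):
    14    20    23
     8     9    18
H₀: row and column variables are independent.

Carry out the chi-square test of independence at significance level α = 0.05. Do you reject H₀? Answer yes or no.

Row totals [57, 35], col totals [22, 29, 41], n=92
χ² = (14−13.63)²/13.63 + (20−17.97)²/17.97 + (23−25.40)²/25.40 + (8−8.37)²/8.37 + (9−11.03)²/11.03 + (18−15.60)²/15.60 = 1.2279
df = 2
p-value (upper-tail) = 0.54121
At α=0.05: p ≥ α → fail to reject H₀

reject H₀: no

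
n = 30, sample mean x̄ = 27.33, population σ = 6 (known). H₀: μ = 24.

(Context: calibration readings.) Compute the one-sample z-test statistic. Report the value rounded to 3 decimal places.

test statistic = 3.040

SE = σ/√n = 6/√30 = 1.0954
z = (x̄−μ₀)/SE = (27.33−24)/1.0954 = 3.0399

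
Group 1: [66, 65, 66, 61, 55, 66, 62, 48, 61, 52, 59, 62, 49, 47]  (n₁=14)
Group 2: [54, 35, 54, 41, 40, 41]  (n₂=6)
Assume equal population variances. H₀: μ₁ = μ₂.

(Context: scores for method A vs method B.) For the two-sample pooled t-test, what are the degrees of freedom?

degrees of freedom = 18

df = n₁ + n₂ − 2 = 14 + 6 − 2 = 18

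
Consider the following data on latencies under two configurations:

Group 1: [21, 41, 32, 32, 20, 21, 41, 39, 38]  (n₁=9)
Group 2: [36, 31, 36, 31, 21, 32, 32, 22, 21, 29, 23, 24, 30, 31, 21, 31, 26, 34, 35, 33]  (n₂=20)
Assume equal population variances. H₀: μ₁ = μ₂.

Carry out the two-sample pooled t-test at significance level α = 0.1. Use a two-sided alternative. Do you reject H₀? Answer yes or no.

x̄₁=31.667, s₁=8.888, n₁=9
x̄₂=28.950, s₂=5.236, n₂=20
s_p² = [8·8.888² + 19·5.236²]/27 = 42.7019
SE = √(s_p²·(1/9+1/20)) = 2.6229
t = (31.667−28.950)/2.6229 = 1.0357
df = 27
p-value (two-sided) = 0.30951
At α=0.1: p ≥ α → fail to reject H₀

reject H₀: no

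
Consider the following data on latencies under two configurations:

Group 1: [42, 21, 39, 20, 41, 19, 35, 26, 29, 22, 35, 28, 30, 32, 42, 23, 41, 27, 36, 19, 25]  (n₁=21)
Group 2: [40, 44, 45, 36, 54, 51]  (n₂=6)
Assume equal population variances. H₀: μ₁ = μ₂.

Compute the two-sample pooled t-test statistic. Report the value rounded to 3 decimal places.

test statistic = -4.135

x̄₁=30.095, s₁=8.037, n₁=21
x̄₂=45.000, s₂=6.693, n₂=6
s_p² = [20·8.037² + 5·6.693²]/25 = 60.6324
SE = √(s_p²·(1/21+1/6)) = 3.6045
t = (30.095−45.000)/3.6045 = -4.1350
df = 25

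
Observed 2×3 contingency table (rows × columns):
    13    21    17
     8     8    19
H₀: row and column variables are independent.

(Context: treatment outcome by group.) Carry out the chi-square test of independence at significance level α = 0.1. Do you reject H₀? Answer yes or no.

reject H₀: no

Row totals [51, 35], col totals [21, 29, 36], n=86
χ² = (13−12.45)²/12.45 + (21−17.20)²/17.20 + (17−21.35)²/21.35 + (8−8.55)²/8.55 + (8−11.80)²/11.80 + (19−14.65)²/14.65 = 4.3013
df = 2
p-value (upper-tail) = 0.11641
At α=0.1: p ≥ α → fail to reject H₀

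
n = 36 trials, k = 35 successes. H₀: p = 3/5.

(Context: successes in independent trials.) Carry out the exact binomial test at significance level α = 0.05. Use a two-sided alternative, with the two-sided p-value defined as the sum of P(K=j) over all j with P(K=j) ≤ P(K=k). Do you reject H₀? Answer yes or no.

Exact binomial: n=36, k=35, p₀=3/5=0.6000
P(X=j) = C(n,j)·p₀^j·(1−p₀)^(n−j); p = Σ P(X=j) over j with P(X=j) ≤ P(X=35)
p-value (two-sided) = 0.00000
At α=0.05: p < α → reject H₀

reject H₀: yes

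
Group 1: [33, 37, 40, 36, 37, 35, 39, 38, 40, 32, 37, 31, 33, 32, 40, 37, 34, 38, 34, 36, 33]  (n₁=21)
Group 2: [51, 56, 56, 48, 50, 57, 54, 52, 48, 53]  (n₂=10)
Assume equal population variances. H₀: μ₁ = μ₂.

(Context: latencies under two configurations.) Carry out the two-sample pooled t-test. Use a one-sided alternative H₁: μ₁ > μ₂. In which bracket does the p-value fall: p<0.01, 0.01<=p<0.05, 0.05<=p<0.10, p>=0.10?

p-value bracket: p>=0.10

x̄₁=35.810, s₁=2.839, n₁=21
x̄₂=52.500, s₂=3.274, n₂=10
s_p² = [20·2.839² + 9·3.274²]/29 = 8.8875
SE = √(s_p²·(1/21+1/10)) = 1.1454
t = (35.810−52.500)/1.1454 = -14.5716
df = 29
p-value (one-sided, H₁ greater) = 1.00000
→ bracket: p>=0.10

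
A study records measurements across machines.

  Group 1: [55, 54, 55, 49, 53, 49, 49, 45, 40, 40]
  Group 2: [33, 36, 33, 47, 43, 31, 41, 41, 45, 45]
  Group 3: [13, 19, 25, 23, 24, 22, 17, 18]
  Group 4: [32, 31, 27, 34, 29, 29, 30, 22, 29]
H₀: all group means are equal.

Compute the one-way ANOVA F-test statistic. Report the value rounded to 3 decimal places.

Group means [48.90, 39.50, 20.12, 29.22], grand mean 35.351
SSB = Σnᵢ(x̄ᵢ−x̄)² = 4200.602; SSW = ΣΣ(x−x̄ᵢ)² = 801.831
MSB = 4200.602/3 = 1400.2006; MSW = 801.831/33 = 24.2979
F = MSB/MSW = 57.6264
df = (3, 33)

test statistic = 57.626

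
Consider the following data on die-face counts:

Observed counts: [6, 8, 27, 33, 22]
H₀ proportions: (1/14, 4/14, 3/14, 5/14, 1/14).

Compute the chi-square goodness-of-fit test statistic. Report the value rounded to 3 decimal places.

n = 96; E_i = n·p_i = [6.86, 27.43, 20.57, 34.29, 6.86]
χ² = (6−6.86)²/6.86 + (8−27.43)²/27.43 + (27−20.57)²/20.57 + (33−34.29)²/34.29 + (22−6.86)²/6.86 = 49.3667
df = 4

test statistic = 49.367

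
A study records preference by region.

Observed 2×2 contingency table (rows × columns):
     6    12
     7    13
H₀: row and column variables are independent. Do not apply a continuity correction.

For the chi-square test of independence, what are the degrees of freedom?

degrees of freedom = 1

df = (r−1)(c−1) = (2−1)·(2−1) = 1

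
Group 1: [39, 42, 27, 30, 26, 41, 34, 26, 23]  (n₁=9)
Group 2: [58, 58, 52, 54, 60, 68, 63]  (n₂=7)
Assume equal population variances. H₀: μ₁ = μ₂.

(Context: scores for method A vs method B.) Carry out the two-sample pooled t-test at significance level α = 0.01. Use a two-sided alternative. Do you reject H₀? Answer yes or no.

x̄₁=32.000, s₁=7.211, n₁=9
x̄₂=59.000, s₂=5.385, n₂=7
s_p² = [8·7.211² + 6·5.385²]/14 = 42.1429
SE = √(s_p²·(1/9+1/7)) = 3.2715
t = (32.000−59.000)/3.2715 = -8.2530
df = 14
p-value (two-sided) = 0.00000
At α=0.01: p < α → reject H₀

reject H₀: yes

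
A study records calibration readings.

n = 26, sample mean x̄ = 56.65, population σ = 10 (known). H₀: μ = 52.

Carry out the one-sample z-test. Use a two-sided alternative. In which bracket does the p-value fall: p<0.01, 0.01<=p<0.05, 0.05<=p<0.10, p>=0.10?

SE = σ/√n = 10/√26 = 1.9612
z = (x̄−μ₀)/SE = (56.65−52)/1.9612 = 2.3710
p-value (two-sided) = 0.01774
→ bracket: 0.01<=p<0.05

p-value bracket: 0.01<=p<0.05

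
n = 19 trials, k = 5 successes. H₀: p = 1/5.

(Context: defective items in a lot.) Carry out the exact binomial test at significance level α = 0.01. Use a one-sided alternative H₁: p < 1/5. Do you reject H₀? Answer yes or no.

Exact binomial: n=19, k=5, p₀=1/5=0.2000
P(X≤5) from Σ C(n,i)·p₀^i·(1−p₀)^(n−i)
p-value (one-sided, H₁ less) = 0.83694
At α=0.01: p ≥ α → fail to reject H₀

reject H₀: no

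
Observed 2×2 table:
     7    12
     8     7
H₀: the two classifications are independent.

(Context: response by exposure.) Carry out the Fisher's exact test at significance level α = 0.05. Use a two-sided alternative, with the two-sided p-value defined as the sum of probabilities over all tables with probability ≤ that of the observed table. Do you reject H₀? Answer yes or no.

reject H₀: no

Margins: r₁=19, r₂=15, c₁=15, c₂=19, n=34
p_obs = C(19,7)·C(15,8)/C(34,15); sum pmf over tables with pmf ≤ p_obs
p-value (two-sided) = 0.48883
At α=0.05: p ≥ α → fail to reject H₀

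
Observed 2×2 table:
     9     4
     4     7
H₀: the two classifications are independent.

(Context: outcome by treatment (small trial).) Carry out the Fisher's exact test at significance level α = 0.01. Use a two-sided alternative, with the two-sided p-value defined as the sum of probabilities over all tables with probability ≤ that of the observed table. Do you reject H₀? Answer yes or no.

reject H₀: no

Margins: r₁=13, r₂=11, c₁=13, c₂=11, n=24
p_obs = C(13,9)·C(11,4)/C(24,13); sum pmf over tables with pmf ≤ p_obs
p-value (two-sided) = 0.21733
At α=0.01: p ≥ α → fail to reject H₀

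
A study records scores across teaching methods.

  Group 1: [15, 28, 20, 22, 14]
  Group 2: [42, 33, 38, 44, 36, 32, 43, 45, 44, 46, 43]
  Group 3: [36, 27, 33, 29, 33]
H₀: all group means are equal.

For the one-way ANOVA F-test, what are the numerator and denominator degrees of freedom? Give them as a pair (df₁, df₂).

degrees of freedom = [2, 18]

k = 3 groups, N = 21 total
df = (k−1, N−k) = (3−1, 21−3) = (2, 18)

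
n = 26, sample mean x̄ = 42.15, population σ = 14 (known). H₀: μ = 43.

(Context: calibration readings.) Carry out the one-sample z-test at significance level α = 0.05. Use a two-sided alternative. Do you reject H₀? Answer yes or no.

SE = σ/√n = 14/√26 = 2.7456
z = (x̄−μ₀)/SE = (42.15−43)/2.7456 = -0.3096
p-value (two-sided) = 0.75688
At α=0.05: p ≥ α → fail to reject H₀

reject H₀: no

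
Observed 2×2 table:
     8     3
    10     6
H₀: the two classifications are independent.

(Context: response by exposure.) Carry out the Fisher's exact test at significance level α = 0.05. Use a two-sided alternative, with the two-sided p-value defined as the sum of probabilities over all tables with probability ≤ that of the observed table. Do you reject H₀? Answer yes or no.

reject H₀: no

Margins: r₁=11, r₂=16, c₁=18, c₂=9, n=27
p_obs = C(11,8)·C(16,10)/C(27,18); sum pmf over tables with pmf ≤ p_obs
p-value (two-sided) = 0.69245
At α=0.05: p ≥ α → fail to reject H₀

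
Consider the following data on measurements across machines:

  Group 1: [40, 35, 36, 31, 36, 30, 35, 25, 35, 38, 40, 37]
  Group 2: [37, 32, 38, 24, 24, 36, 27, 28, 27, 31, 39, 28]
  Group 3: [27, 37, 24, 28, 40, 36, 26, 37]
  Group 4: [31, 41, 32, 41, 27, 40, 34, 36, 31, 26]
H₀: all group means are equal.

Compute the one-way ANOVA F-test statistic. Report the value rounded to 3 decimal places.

test statistic = 1.304

Group means [34.83, 30.92, 31.88, 33.90], grand mean 32.929
SSB = Σnᵢ(x̄ᵢ−x̄)² = 110.427; SSW = ΣΣ(x−x̄ᵢ)² = 1072.358
MSB = 110.427/3 = 36.8091; MSW = 1072.358/38 = 28.2200
F = MSB/MSW = 1.3044
df = (3, 38)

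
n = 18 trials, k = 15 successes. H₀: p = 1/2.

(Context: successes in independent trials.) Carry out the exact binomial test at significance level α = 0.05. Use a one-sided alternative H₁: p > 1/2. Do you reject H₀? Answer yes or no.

reject H₀: yes

Exact binomial: n=18, k=15, p₀=1/2=0.5000
P(X≥15) from Σ C(n,i)·p₀^i·(1−p₀)^(n−i)
p-value (one-sided, H₁ greater) = 0.00377
At α=0.05: p < α → reject H₀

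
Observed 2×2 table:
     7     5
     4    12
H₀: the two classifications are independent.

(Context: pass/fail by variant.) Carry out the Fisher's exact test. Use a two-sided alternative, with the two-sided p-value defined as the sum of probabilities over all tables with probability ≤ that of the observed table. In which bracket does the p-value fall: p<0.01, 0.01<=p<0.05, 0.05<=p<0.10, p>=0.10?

Margins: r₁=12, r₂=16, c₁=11, c₂=17, n=28
p_obs = C(12,7)·C(16,4)/C(28,11); sum pmf over tables with pmf ≤ p_obs
p-value (two-sided) = 0.12115
→ bracket: p>=0.10

p-value bracket: p>=0.10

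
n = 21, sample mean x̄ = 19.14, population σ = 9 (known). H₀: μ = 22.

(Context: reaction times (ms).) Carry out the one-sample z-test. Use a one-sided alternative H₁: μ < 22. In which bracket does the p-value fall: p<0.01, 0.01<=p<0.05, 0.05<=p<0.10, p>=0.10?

p-value bracket: 0.05<=p<0.10

SE = σ/√n = 9/√21 = 1.9640
z = (x̄−μ₀)/SE = (19.14−22)/1.9640 = -1.4562
p-value (one-sided, H₁ less) = 0.07266
→ bracket: 0.05<=p<0.10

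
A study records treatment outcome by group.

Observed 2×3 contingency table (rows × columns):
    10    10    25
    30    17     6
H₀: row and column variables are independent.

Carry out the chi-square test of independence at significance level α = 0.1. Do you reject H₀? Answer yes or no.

Row totals [45, 53], col totals [40, 27, 31], n=98
χ² = (10−18.37)²/18.37 + (10−12.40)²/12.40 + (25−14.23)²/14.23 + (30−21.63)²/21.63 + (17−14.60)²/14.60 + (6−16.77)²/16.77 = 22.9599
df = 2
p-value (upper-tail) = 0.00001
At α=0.1: p < α → reject H₀

reject H₀: yes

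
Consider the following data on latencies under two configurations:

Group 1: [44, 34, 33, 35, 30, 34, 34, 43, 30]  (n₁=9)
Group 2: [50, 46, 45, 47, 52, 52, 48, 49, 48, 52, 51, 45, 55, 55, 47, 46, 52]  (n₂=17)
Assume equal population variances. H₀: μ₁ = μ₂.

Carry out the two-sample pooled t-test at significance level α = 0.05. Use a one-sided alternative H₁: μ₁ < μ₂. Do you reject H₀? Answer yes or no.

x̄₁=35.222, s₁=5.019, n₁=9
x̄₂=49.412, s₂=3.261, n₂=17
s_p² = [8·5.019² + 16·3.261²]/24 = 15.4864
SE = √(s_p²·(1/9+1/17)) = 1.6222
t = (35.222−49.412)/1.6222 = -8.7469
df = 24
p-value (one-sided, H₁ less) = 0.00000
At α=0.05: p < α → reject H₀

reject H₀: yes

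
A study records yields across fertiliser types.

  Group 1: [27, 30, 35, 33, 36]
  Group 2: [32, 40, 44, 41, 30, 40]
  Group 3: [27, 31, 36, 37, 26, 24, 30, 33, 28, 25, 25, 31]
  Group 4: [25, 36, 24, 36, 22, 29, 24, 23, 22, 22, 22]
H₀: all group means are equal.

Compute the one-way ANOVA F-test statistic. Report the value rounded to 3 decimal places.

test statistic = 8.214

Group means [32.20, 37.83, 29.42, 25.91], grand mean 30.176
SSB = Σnᵢ(x̄ᵢ−x̄)² = 579.482; SSW = ΣΣ(x−x̄ᵢ)² = 705.459
MSB = 579.482/3 = 193.1607; MSW = 705.459/30 = 23.5153
F = MSB/MSW = 8.2143
df = (3, 30)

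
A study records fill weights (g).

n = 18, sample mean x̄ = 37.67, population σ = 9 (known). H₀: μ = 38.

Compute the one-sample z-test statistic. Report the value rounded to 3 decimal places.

test statistic = -0.156

SE = σ/√n = 9/√18 = 2.1213
z = (x̄−μ₀)/SE = (37.67−38)/2.1213 = -0.1556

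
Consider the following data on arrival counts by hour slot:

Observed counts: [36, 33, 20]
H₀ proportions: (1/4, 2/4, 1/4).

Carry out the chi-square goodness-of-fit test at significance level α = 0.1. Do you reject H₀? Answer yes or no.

n = 89; E_i = n·p_i = [22.25, 44.50, 22.25]
χ² = (36−22.25)²/22.25 + (33−44.50)²/44.50 + (20−22.25)²/22.25 = 11.6966
df = 2
p-value (upper-tail) = 0.00288
At α=0.1: p < α → reject H₀

reject H₀: yes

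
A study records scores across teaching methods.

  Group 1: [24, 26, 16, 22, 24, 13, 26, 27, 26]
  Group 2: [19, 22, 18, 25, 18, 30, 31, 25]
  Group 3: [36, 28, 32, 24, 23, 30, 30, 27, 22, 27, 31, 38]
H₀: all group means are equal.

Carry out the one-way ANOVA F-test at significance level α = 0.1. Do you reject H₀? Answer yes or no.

Group means [22.67, 23.50, 29.00], grand mean 25.517
SSB = Σnᵢ(x̄ᵢ−x̄)² = 251.241; SSW = ΣΣ(x−x̄ᵢ)² = 644.000
MSB = 251.241/2 = 125.6207; MSW = 644.000/26 = 24.7692
F = MSB/MSW = 5.0716
df = (2, 26)
p-value (upper-tail) = 0.01381
At α=0.1: p < α → reject H₀

reject H₀: yes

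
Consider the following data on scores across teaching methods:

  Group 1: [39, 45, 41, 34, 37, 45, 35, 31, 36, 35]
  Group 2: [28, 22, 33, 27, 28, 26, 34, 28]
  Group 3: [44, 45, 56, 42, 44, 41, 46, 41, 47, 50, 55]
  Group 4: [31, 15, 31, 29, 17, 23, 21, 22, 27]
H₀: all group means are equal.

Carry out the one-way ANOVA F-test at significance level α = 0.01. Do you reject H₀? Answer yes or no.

reject H₀: yes

Group means [37.80, 28.25, 46.45, 24.00], grand mean 35.026
SSB = Σnᵢ(x̄ᵢ−x̄)² = 2975.146; SSW = ΣΣ(x−x̄ᵢ)² = 843.827
MSB = 2975.146/3 = 991.7155; MSW = 843.827/34 = 24.8184
F = MSB/MSW = 39.9588
df = (3, 34)
p-value (upper-tail) = 0.00000
At α=0.01: p < α → reject H₀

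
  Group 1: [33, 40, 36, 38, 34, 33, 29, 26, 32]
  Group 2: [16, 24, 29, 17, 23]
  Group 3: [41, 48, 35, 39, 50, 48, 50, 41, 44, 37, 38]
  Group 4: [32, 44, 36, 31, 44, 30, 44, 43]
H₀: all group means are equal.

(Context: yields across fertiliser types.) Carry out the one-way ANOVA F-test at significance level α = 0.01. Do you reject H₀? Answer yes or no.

reject H₀: yes

Group means [33.44, 21.80, 42.82, 38.00], grand mean 35.909
SSB = Σnᵢ(x̄ᵢ−x̄)² = 1610.069; SSW = ΣΣ(x−x̄ᵢ)² = 846.659
MSB = 1610.069/3 = 536.6896; MSW = 846.659/29 = 29.1951
F = MSB/MSW = 18.3828
df = (3, 29)
p-value (upper-tail) = 0.00000
At α=0.01: p < α → reject H₀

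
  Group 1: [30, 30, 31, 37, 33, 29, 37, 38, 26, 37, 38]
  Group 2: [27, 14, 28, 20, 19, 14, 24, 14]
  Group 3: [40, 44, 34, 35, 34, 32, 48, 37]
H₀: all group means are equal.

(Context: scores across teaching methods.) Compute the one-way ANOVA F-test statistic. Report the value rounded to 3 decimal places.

test statistic = 26.524

Group means [33.27, 20.00, 38.00], grand mean 30.741
SSB = Σnᵢ(x̄ᵢ−x̄)² = 1415.003; SSW = ΣΣ(x−x̄ᵢ)² = 640.182
MSB = 1415.003/2 = 707.5017; MSW = 640.182/24 = 26.6742
F = MSB/MSW = 26.5238
df = (2, 24)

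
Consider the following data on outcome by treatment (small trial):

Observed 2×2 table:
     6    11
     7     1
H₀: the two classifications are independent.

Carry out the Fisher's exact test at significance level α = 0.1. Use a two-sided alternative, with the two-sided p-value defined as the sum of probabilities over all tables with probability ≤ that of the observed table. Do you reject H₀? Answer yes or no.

Margins: r₁=17, r₂=8, c₁=13, c₂=12, n=25
p_obs = C(17,6)·C(8,7)/C(25,13); sum pmf over tables with pmf ≤ p_obs
p-value (two-sided) = 0.03021
At α=0.1: p < α → reject H₀

reject H₀: yes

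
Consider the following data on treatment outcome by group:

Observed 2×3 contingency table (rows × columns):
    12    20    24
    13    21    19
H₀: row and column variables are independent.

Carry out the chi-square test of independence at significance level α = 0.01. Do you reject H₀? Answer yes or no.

Row totals [56, 53], col totals [25, 41, 43], n=109
χ² = (12−12.84)²/12.84 + (20−21.06)²/21.06 + (24−22.09)²/22.09 + (13−12.16)²/12.16 + (21−19.94)²/19.94 + (19−20.91)²/20.91 = 0.5636
df = 2
p-value (upper-tail) = 0.75441
At α=0.01: p ≥ α → fail to reject H₀

reject H₀: no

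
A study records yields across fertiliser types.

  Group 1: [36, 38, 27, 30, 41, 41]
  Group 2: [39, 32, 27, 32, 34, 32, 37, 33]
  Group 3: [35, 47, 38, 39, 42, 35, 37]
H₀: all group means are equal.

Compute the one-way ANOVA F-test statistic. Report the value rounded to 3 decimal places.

Group means [35.50, 33.25, 39.00], grand mean 35.810
SSB = Σnᵢ(x̄ᵢ−x̄)² = 124.238; SSW = ΣΣ(x−x̄ᵢ)² = 371.000
MSB = 124.238/2 = 62.1190; MSW = 371.000/18 = 20.6111
F = MSB/MSW = 3.0139
df = (2, 18)

test statistic = 3.014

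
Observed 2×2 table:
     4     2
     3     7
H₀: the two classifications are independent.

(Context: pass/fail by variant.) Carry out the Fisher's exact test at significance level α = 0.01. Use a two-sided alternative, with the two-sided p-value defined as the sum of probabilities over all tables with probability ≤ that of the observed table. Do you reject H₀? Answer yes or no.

reject H₀: no

Margins: r₁=6, r₂=10, c₁=7, c₂=9, n=16
p_obs = C(6,4)·C(10,3)/C(16,7); sum pmf over tables with pmf ≤ p_obs
p-value (two-sided) = 0.30245
At α=0.01: p ≥ α → fail to reject H₀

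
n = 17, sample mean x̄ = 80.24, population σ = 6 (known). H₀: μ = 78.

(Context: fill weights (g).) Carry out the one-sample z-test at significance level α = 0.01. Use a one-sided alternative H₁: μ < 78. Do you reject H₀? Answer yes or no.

SE = σ/√n = 6/√17 = 1.4552
z = (x̄−μ₀)/SE = (80.24−78)/1.4552 = 1.5393
p-value (one-sided, H₁ less) = 0.93813
At α=0.01: p ≥ α → fail to reject H₀

reject H₀: no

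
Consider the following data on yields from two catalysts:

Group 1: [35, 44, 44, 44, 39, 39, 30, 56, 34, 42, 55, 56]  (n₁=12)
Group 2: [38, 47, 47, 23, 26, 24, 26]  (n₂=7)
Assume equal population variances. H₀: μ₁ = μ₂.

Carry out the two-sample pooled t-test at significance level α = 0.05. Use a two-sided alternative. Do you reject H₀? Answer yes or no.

x̄₁=43.167, s₁=8.695, n₁=12
x̄₂=33.000, s₂=10.770, n₂=7
s_p² = [11·8.695² + 6·10.770²]/17 = 89.8627
SE = √(s_p²·(1/12+1/7)) = 4.5084
t = (43.167−33.000)/4.5084 = 2.2550
df = 17
p-value (two-sided) = 0.03761
At α=0.05: p < α → reject H₀

reject H₀: yes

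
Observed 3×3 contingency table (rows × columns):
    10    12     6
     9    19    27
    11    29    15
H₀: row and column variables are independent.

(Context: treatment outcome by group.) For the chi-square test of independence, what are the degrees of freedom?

df = (r−1)(c−1) = (3−1)·(3−1) = 4

degrees of freedom = 4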